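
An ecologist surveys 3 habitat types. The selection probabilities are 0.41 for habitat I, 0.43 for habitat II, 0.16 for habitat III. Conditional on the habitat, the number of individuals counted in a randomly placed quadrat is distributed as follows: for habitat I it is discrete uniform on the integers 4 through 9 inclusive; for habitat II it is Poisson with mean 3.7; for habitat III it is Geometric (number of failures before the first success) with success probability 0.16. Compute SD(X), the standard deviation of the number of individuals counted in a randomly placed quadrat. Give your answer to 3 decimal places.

3.112

Per component, I: μ=6.5, E[X²]=45.1667; II: μ=3.7, E[X²]=17.39; III: μ=5.25, E[X²]=60.375.
E[X] = 0.41·6.5 + 0.43·3.7 + 0.16·5.25 = 5.096.
E[X²] = 0.41·45.1667 + 0.43·17.39 + 0.16·60.375 = 35.656.
Var(X) = E[X²] − (E[X])² = 35.656 − 25.9692 = 9.68682.
SD(X) = √9.68682 = 3.11237.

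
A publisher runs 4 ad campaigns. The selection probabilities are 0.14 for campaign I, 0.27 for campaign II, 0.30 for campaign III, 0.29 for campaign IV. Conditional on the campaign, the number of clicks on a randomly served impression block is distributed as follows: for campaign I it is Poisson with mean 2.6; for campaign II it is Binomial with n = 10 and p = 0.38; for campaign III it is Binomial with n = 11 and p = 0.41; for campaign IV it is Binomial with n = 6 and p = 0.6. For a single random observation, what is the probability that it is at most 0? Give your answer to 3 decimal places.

Conditional on each campaign, P(X ≤ 0): I: 0.0742736; II: 0.00839299; III: 0.00301559; IV: 0.004096.
By total probability, P(X ≤ 0) = 0.14·0.0742736 + 0.27·0.00839299 + 0.3·0.00301559 + 0.29·0.004096 = 0.0147569.

0.015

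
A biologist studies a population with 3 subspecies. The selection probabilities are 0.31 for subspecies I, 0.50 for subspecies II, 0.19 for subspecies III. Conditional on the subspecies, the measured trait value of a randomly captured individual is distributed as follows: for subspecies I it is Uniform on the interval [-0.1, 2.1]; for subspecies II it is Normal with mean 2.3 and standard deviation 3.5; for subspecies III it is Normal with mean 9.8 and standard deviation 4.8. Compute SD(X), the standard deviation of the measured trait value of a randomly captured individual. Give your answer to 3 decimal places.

Per component, I: μ=1, E[X²]=1.40333; II: μ=2.3, E[X²]=17.54; III: μ=9.8, E[X²]=119.08.
E[X] = 0.31·1 + 0.5·2.3 + 0.19·9.8 = 3.322.
E[X²] = 0.31·1.40333 + 0.5·17.54 + 0.19·119.08 = 31.8302.
Var(X) = E[X²] − (E[X])² = 31.8302 − 11.0357 = 20.7945.
SD(X) = √20.7945 = 4.5601.

4.560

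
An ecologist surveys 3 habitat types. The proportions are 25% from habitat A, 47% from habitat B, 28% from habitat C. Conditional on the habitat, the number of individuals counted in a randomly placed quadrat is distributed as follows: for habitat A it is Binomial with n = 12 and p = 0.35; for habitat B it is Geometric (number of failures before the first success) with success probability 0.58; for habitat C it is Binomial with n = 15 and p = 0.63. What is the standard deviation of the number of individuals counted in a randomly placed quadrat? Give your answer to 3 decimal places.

Per component, A: μ=4.2, E[X²]=20.37; B: μ=0.724138, E[X²]=1.77289; C: μ=9.45, E[X²]=92.799.
E[X] = 0.25·4.2 + 0.47·0.724138 + 0.28·9.45 = 4.03634.
E[X²] = 0.25·20.37 + 0.47·1.77289 + 0.28·92.799 = 31.9095.
Var(X) = E[X²] − (E[X])² = 31.9095 − 16.2921 = 15.6174.
SD(X) = √15.6174 = 3.95189.

3.952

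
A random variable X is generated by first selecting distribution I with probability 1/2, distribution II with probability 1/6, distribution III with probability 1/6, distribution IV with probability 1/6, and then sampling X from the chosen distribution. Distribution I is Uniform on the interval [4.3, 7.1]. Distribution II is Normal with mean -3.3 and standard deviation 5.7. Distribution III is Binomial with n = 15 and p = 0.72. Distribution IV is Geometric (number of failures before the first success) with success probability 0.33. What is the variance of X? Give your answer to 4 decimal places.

Per component, I: μ=5.7, E[X²]=33.1433; II: μ=-3.3, E[X²]=43.38; III: μ=10.8, E[X²]=119.664; IV: μ=2.0303, E[X²]=10.2746.
E[X] = 0.5·5.7 + 0.166667·-3.3 + 0.166667·10.8 + 0.166667·2.0303 = 4.43838.
E[X²] = 0.5·33.1433 + 0.166667·43.38 + 0.166667·119.664 + 0.166667·10.2746 = 45.4581.
Var(X) = E[X²] − (E[X])² = 45.4581 − 19.6993 = 25.7588.

25.7588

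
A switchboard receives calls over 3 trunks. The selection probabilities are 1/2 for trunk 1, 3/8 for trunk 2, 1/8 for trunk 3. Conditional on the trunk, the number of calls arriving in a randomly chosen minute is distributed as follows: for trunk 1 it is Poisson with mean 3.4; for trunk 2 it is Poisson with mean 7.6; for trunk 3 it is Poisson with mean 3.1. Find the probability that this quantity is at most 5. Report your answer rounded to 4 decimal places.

Conditional on each trunk, P(X ≤ 5): 1: 0.870542; 2: 0.230681; 3: 0.905666.
By total probability, P(X ≤ 5) = 0.5·0.870542 + 0.375·0.230681 + 0.125·0.905666 = 0.634985.

0.6350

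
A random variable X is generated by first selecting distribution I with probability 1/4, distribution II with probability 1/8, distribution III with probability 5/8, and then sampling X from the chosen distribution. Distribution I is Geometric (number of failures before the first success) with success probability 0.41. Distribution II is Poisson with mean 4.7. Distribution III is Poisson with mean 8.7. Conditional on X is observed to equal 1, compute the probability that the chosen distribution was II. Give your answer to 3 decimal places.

0.080

Likelihoods P(X=1 | ·): I: 0.2419; II: 0.0427478; III: 0.0014493.
Posterior ∝ prior × likelihood. Numerator for II: 0.125·0.0427478 = 0.00534348.
Normalizing constant: 0.25·0.2419 + 0.125·0.0427478 + 0.625·0.0014493 = 0.0667243.
P(II | observation) = 0.00534348 / 0.0667243 = 0.0800829.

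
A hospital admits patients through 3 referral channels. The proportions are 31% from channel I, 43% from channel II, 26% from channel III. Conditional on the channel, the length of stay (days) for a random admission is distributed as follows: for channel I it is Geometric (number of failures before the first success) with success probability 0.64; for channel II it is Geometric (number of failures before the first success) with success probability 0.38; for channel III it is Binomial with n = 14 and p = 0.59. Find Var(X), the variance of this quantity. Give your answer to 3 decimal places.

12.839

Per component, I: μ=0.5625, E[X²]=1.19531; II: μ=1.63158, E[X²]=6.95568; III: μ=8.26, E[X²]=71.6142.
E[X] = 0.31·0.5625 + 0.43·1.63158 + 0.26·8.26 = 3.02355.
E[X²] = 0.31·1.19531 + 0.43·6.95568 + 0.26·71.6142 = 21.9812.
Var(X) = E[X²] − (E[X])² = 21.9812 − 9.14188 = 12.8393.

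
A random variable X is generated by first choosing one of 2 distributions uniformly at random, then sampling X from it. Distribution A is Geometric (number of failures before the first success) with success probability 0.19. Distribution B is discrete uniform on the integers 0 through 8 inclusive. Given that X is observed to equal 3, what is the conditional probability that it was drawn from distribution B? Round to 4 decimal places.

0.5239

Likelihoods P(X=3 | ·): A: 0.100974; B: 0.111111.
Posterior ∝ prior × likelihood. Numerator for B: 0.5·0.111111 = 0.0555556.
Normalizing constant: 0.5·0.100974 + 0.5·0.111111 = 0.106042.
P(B | observation) = 0.0555556 / 0.106042 = 0.523899.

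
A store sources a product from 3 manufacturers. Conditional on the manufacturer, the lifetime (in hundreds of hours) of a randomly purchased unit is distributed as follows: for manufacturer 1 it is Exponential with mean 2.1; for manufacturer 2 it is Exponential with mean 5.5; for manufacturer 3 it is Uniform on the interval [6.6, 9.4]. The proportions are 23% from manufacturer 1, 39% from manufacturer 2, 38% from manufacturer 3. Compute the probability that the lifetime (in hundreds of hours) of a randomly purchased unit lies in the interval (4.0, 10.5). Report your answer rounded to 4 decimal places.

Conditional on each manufacturer, P(4.0 < X < 10.5): 1: 0.14212; 2: 0.33501; 3: 1.
By total probability, P(4.0 < X < 10.5) = 0.23·0.14212 + 0.39·0.33501 + 0.38·1 = 0.543342.

0.5433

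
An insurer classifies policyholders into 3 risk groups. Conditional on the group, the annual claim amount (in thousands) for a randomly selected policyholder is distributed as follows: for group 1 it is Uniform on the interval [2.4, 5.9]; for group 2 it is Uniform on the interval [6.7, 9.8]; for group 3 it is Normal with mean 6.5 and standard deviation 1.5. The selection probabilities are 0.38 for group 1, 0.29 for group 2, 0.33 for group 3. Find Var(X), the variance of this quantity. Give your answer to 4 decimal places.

Per component, 1: μ=4.15, E[X²]=18.2433; 2: μ=8.25, E[X²]=68.8633; 3: μ=6.5, E[X²]=44.5.
E[X] = 0.38·4.15 + 0.29·8.25 + 0.33·6.5 = 6.1145.
E[X²] = 0.38·18.2433 + 0.29·68.8633 + 0.33·44.5 = 41.5878.
Var(X) = E[X²] − (E[X])² = 41.5878 − 37.3871 = 4.20072.

4.2007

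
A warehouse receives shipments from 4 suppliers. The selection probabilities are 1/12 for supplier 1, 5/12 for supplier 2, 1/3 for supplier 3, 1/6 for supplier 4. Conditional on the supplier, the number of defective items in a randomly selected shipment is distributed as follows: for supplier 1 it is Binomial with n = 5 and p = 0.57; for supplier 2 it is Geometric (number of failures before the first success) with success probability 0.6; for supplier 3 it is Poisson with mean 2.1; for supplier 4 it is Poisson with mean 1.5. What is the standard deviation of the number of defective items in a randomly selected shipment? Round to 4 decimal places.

Per component, 1: μ=2.85, E[X²]=9.348; 2: μ=0.666667, E[X²]=1.55556; 3: μ=2.1, E[X²]=6.51; 4: μ=1.5, E[X²]=3.75.
E[X] = 0.0833333·2.85 + 0.416667·0.666667 + 0.333333·2.1 + 0.166667·1.5 = 1.46528.
E[X²] = 0.0833333·9.348 + 0.416667·1.55556 + 0.333333·6.51 + 0.166667·3.75 = 4.22215.
Var(X) = E[X²] − (E[X])² = 4.22215 − 2.14704 = 2.07511.
SD(X) = √2.07511 = 1.44052.

1.4405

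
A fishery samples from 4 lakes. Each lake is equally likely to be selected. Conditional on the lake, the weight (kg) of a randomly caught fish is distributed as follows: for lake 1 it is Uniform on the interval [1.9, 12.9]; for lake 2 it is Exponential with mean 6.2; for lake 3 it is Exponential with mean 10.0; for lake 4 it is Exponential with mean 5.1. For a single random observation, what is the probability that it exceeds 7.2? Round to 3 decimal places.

0.390

Conditional on each lake, P(X > 7.2): 1: 0.518182; 2: 0.313082; 3: 0.486752; 4: 0.243713.
By total probability, P(X > 7.2) = 0.25·0.518182 + 0.25·0.313082 + 0.25·0.486752 + 0.25·0.243713 = 0.390432.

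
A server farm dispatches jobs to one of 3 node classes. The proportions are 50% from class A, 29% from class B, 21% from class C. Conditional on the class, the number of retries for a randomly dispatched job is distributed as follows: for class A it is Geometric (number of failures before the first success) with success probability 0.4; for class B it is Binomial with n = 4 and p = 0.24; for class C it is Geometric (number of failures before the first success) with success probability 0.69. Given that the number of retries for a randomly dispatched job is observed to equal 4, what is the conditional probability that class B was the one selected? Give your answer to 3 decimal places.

Likelihoods P(X=4 | ·): A: 0.05184; B: 0.00331776; C: 0.00637229.
Posterior ∝ prior × likelihood. Numerator for B: 0.29·0.00331776 = 0.00096215.
Normalizing constant: 0.5·0.05184 + 0.29·0.00331776 + 0.21·0.00637229 = 0.0282203.
P(B | observation) = 0.00096215 / 0.0282203 = 0.0340942.

0.034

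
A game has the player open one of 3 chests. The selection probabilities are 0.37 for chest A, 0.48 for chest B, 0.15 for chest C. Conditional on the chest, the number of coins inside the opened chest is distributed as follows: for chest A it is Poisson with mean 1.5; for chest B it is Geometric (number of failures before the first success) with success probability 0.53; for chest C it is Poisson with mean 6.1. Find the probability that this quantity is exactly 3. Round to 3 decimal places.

0.086

Conditional on each chest, P(X = 3): A: 0.125511; B: 0.0550262; C: 0.0848481.
By total probability, P(X = 3) = 0.37·0.125511 + 0.48·0.0550262 + 0.15·0.0848481 = 0.0855787.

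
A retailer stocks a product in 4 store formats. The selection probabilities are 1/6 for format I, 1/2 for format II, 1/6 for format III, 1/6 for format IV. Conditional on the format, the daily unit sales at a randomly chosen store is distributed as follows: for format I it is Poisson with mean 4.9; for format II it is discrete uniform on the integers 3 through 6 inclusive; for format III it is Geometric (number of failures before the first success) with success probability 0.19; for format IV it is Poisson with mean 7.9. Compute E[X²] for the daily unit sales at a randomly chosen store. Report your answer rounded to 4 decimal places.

34.0554

For each component E[X²] = Var + (mean)², giving I: 28.91; II: 21.5; III: 40.6122; IV: 70.31.
Overall E[X²] = 0.166667·28.91 + 0.5·21.5 + 0.166667·40.6122 + 0.166667·70.31 = 34.0554.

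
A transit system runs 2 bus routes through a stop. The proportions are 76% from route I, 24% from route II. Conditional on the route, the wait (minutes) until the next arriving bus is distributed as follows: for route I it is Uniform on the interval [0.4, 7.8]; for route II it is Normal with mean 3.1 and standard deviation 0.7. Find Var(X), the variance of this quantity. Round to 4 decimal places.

Per component, I: μ=4.1, E[X²]=21.3733; II: μ=3.1, E[X²]=10.1.
E[X] = 0.76·4.1 + 0.24·3.1 = 3.86.
E[X²] = 0.76·21.3733 + 0.24·10.1 = 18.6677.
Var(X) = E[X²] − (E[X])² = 18.6677 − 14.8996 = 3.76813.

3.7681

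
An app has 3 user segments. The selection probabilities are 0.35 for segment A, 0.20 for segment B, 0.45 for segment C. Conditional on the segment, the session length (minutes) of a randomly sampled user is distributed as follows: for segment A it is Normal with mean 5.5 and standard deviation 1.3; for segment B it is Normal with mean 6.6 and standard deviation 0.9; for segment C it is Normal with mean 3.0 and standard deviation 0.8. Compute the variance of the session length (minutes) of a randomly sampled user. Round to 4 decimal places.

Per component, A: μ=5.5, E[X²]=31.94; B: μ=6.6, E[X²]=44.37; C: μ=3, E[X²]=9.64.
E[X] = 0.35·5.5 + 0.2·6.6 + 0.45·3 = 4.595.
E[X²] = 0.35·31.94 + 0.2·44.37 + 0.45·9.64 = 24.391.
Var(X) = E[X²] − (E[X])² = 24.391 − 21.114 = 3.27698.

3.2770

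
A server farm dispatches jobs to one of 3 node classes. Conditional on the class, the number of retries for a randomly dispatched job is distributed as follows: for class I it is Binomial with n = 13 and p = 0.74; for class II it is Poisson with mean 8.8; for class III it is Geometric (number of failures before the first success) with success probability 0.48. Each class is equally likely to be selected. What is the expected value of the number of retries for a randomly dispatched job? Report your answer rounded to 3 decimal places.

6.501

Component means — I: 9.62; II: 8.8; III: 1.08333.
E[X] = 0.333333·9.62 + 0.333333·8.8 + 0.333333·1.08333 = 6.50111.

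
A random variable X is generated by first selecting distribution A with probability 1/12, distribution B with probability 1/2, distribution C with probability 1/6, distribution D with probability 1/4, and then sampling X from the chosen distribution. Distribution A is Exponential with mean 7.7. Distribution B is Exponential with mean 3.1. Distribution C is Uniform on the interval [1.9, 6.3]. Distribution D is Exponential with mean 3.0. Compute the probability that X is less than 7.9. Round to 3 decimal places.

Conditional on each component, P(X < 7.9): A: 0.641553; B: 0.921792; C: 1; D: 0.928161.
By total probability, P(X < 7.9) = 0.0833333·0.641553 + 0.5·0.921792 + 0.166667·1 + 0.25·0.928161 = 0.913066.

0.913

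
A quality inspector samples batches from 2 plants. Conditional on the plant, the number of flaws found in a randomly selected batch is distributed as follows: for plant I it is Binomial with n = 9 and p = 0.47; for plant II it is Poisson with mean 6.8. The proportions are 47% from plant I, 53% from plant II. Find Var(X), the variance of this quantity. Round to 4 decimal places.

Per component, I: μ=4.23, E[X²]=20.1348; II: μ=6.8, E[X²]=53.04.
E[X] = 0.47·4.23 + 0.53·6.8 = 5.5921.
E[X²] = 0.47·20.1348 + 0.53·53.04 = 37.5746.
Var(X) = E[X²] − (E[X])² = 37.5746 − 31.2716 = 6.30297.

6.3030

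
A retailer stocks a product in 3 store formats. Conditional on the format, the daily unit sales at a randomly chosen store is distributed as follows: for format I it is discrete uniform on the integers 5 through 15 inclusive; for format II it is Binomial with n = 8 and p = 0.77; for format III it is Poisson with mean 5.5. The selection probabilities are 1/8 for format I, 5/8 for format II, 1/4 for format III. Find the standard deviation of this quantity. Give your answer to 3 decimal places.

Per component, I: μ=10, E[X²]=110; II: μ=6.16, E[X²]=39.3624; III: μ=5.5, E[X²]=35.75.
E[X] = 0.125·10 + 0.625·6.16 + 0.25·5.5 = 6.475.
E[X²] = 0.125·110 + 0.625·39.3624 + 0.25·35.75 = 47.289.
Var(X) = E[X²] − (E[X])² = 47.289 − 41.9256 = 5.36338.
SD(X) = √5.36338 = 2.3159.

2.316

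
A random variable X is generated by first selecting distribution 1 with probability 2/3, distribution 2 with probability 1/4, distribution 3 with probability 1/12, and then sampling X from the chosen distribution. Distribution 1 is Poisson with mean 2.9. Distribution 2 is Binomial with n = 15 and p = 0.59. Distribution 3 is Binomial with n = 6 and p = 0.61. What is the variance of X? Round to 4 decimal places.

9.4531

Per component, 1: μ=2.9, E[X²]=11.31; 2: μ=8.85, E[X²]=81.951; 3: μ=3.66, E[X²]=14.823.
E[X] = 0.666667·2.9 + 0.25·8.85 + 0.0833333·3.66 = 4.45083.
E[X²] = 0.666667·11.31 + 0.25·81.951 + 0.0833333·14.823 = 29.263.
Var(X) = E[X²] − (E[X])² = 29.263 − 19.8099 = 9.45308.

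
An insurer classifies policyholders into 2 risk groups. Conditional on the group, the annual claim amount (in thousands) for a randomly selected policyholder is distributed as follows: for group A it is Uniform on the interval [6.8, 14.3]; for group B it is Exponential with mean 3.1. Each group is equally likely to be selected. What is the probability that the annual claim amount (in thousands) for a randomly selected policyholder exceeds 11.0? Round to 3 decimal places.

Conditional on each group, P(X > 11.0): A: 0.44; B: 0.028771.
By total probability, P(X > 11.0) = 0.5·0.44 + 0.5·0.028771 = 0.234386.

0.234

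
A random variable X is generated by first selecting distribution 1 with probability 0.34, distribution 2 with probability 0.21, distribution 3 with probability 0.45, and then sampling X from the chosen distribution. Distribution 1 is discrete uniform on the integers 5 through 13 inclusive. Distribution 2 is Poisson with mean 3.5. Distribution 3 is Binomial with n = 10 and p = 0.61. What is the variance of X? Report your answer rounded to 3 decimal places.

Per component, 1: μ=9, E[X²]=87.6667; 2: μ=3.5, E[X²]=15.75; 3: μ=6.1, E[X²]=39.589.
E[X] = 0.34·9 + 0.21·3.5 + 0.45·6.1 = 6.54.
E[X²] = 0.34·87.6667 + 0.21·15.75 + 0.45·39.589 = 50.9292.
Var(X) = E[X²] − (E[X])² = 50.9292 − 42.7716 = 8.15762.

8.158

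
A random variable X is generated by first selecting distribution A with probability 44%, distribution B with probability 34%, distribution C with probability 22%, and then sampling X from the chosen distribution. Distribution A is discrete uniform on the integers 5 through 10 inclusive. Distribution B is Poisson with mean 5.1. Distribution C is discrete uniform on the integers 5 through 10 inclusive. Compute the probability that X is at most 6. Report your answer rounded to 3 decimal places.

Conditional on each component, P(X ≤ 6): A: 0.333333; B: 0.74742; C: 0.333333.
By total probability, P(X ≤ 6) = 0.44·0.333333 + 0.34·0.74742 + 0.22·0.333333 = 0.474123.

0.474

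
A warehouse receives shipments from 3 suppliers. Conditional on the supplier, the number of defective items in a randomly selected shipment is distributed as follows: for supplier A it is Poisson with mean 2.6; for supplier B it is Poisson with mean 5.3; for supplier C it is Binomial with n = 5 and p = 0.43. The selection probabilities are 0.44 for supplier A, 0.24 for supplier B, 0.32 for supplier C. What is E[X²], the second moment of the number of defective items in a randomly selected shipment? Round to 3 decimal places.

For each component E[X²] = Var + (mean)², giving A: 9.36; B: 33.39; C: 5.848.
Overall E[X²] = 0.44·9.36 + 0.24·33.39 + 0.32·5.848 = 14.0034.

14.003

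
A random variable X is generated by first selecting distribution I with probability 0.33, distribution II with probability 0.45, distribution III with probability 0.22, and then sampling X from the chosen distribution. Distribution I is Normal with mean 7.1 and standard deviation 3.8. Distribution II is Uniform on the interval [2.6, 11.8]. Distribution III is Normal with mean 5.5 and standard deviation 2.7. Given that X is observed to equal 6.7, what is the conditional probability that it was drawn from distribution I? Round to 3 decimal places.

0.305

Likelihoods f(6.7 | ·): I: 0.104405; II: 0.108696; III: 0.133861.
Posterior ∝ prior × likelihood. Numerator for I: 0.33·0.104405 = 0.0344536.
Normalizing constant: 0.33·0.104405 + 0.45·0.108696 + 0.22·0.133861 = 0.112816.
P(I | observation) = 0.0344536 / 0.112816 = 0.305396.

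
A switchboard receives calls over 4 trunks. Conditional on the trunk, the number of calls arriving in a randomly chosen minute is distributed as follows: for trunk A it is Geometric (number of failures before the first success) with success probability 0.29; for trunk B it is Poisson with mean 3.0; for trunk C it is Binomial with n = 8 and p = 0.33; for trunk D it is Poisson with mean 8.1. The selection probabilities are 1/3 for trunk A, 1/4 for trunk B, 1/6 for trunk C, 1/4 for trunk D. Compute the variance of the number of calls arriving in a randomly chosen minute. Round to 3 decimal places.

Per component, A: μ=2.44828, E[X²]=14.4364; B: μ=3, E[X²]=12; C: μ=2.64, E[X²]=8.7384; D: μ=8.1, E[X²]=73.71.
E[X] = 0.333333·2.44828 + 0.25·3 + 0.166667·2.64 + 0.25·8.1 = 4.03109.
E[X²] = 0.333333·14.4364 + 0.25·12 + 0.166667·8.7384 + 0.25·73.71 = 27.696.
Var(X) = E[X²] − (E[X])² = 27.696 − 16.2497 = 11.4463.

11.446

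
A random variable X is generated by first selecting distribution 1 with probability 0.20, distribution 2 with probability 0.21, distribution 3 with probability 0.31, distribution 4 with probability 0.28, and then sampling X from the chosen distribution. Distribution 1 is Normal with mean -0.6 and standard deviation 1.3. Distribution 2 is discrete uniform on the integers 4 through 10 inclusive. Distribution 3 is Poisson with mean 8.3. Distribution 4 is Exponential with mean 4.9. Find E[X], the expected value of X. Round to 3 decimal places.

5.295

Component means — 1: -0.6; 2: 7; 3: 8.3; 4: 4.9.
E[X] = 0.2·-0.6 + 0.21·7 + 0.31·8.3 + 0.28·4.9 = 5.295.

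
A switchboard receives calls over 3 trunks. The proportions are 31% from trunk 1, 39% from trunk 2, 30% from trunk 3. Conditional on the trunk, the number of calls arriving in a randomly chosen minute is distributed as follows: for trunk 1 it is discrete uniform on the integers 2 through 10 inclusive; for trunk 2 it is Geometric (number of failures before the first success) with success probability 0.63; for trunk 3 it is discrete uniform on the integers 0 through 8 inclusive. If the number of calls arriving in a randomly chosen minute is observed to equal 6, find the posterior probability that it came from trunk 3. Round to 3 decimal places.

Likelihoods P(X=6 | ·): 1: 0.111111; 2: 0.00161641; 3: 0.111111.
Posterior ∝ prior × likelihood. Numerator for 3: 0.3·0.111111 = 0.0333333.
Normalizing constant: 0.31·0.111111 + 0.39·0.00161641 + 0.3·0.111111 = 0.0684082.
P(3 | observation) = 0.0333333 / 0.0684082 = 0.487271.

0.487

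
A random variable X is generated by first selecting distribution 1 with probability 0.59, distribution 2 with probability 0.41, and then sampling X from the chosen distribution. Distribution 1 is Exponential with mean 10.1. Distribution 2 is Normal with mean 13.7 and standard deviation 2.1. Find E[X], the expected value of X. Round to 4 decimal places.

Component means — 1: 10.1; 2: 13.7.
E[X] = 0.59·10.1 + 0.41·13.7 = 11.576.

11.5760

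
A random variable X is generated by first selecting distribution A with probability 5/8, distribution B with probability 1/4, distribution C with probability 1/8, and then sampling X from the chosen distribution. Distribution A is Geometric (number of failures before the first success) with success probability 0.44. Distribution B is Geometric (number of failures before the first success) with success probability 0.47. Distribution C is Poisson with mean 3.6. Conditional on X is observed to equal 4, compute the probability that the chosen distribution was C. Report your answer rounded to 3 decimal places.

0.397

Likelihoods P(X=4 | ·): A: 0.0432718; B: 0.0370853; C: 0.191222.
Posterior ∝ prior × likelihood. Numerator for C: 0.125·0.191222 = 0.0239028.
Normalizing constant: 0.625·0.0432718 + 0.25·0.0370853 + 0.125·0.191222 = 0.060219.
P(C | observation) = 0.0239028 / 0.060219 = 0.396931.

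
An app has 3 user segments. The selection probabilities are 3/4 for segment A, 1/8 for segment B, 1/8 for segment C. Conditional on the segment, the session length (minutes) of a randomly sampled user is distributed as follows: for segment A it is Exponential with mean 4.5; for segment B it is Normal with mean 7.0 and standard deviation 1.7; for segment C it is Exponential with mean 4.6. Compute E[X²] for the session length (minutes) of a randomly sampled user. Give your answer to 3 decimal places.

42.151

For each component E[X²] = Var + (mean)², giving A: 40.5; B: 51.89; C: 42.32.
Overall E[X²] = 0.75·40.5 + 0.125·51.89 + 0.125·42.32 = 42.1512.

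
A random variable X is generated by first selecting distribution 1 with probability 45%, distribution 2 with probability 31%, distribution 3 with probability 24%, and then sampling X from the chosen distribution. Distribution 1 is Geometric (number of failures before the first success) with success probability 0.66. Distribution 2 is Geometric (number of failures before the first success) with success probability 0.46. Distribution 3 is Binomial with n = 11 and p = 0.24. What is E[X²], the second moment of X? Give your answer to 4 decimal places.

3.8432

For each component E[X²] = Var + (mean)², giving 1: 1.04591; 2: 3.93006; 3: 8.976.
Overall E[X²] = 0.45·1.04591 + 0.31·3.93006 + 0.24·8.976 = 3.84322.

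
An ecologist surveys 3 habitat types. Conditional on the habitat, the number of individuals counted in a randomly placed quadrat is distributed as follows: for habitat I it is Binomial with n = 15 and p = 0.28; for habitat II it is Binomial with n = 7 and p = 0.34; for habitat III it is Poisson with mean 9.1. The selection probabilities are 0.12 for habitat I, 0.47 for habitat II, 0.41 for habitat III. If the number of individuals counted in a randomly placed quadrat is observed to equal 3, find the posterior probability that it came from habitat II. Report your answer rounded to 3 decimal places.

Likelihoods P(X=3 | ·): I: 0.193854; II: 0.261024; III: 0.0140247.
Posterior ∝ prior × likelihood. Numerator for II: 0.47·0.261024 = 0.122681.
Normalizing constant: 0.12·0.193854 + 0.47·0.261024 + 0.41·0.0140247 = 0.151694.
P(II | observation) = 0.122681 / 0.151694 = 0.808742.

0.809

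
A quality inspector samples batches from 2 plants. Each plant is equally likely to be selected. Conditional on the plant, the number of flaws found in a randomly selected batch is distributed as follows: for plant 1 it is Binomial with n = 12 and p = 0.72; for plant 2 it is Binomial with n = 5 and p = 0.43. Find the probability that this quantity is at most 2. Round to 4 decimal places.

Conditional on each plant, P(X ≤ 2): 1: 0.00010874; 2: 0.629545.
By total probability, P(X ≤ 2) = 0.5·0.00010874 + 0.5·0.629545 = 0.314827.

0.3148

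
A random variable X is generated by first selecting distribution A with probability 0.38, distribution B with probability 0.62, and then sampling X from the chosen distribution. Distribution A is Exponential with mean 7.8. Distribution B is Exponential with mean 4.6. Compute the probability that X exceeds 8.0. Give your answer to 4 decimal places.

0.2452

Conditional on each component, P(X > 8.0): A: 0.358567; B: 0.175673.
By total probability, P(X > 8.0) = 0.38·0.358567 + 0.62·0.175673 = 0.245173.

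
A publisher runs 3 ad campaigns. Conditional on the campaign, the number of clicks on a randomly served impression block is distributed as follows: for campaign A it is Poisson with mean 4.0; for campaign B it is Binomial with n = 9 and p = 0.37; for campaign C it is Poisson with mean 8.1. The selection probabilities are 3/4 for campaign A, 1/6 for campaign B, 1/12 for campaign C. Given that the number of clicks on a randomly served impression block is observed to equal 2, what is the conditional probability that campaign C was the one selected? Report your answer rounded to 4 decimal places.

Likelihoods P(X=2 | ·): A: 0.146525; B: 0.194129; C: 0.0099576.
Posterior ∝ prior × likelihood. Numerator for C: 0.0833333·0.0099576 = 0.0008298.
Normalizing constant: 0.75·0.146525 + 0.166667·0.194129 + 0.0833333·0.0099576 = 0.143078.
P(C | observation) = 0.0008298 / 0.143078 = 0.00579962.

0.0058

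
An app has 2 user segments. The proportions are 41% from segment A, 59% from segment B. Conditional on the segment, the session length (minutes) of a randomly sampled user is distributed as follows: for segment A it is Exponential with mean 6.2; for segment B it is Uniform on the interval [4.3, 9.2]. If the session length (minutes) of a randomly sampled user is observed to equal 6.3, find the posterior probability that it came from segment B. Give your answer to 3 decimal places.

0.834

Likelihoods f(6.3 | ·): A: 0.058386; B: 0.204082.
Posterior ∝ prior × likelihood. Numerator for B: 0.59·0.204082 = 0.120408.
Normalizing constant: 0.41·0.058386 + 0.59·0.204082 = 0.144346.
P(B | observation) = 0.120408 / 0.144346 = 0.834161.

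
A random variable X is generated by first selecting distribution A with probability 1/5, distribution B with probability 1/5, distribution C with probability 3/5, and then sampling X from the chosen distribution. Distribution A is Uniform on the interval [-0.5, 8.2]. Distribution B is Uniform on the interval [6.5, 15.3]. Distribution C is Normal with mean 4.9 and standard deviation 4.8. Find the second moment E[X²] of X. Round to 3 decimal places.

57.509

For each component E[X²] = Var + (mean)², giving A: 21.13; B: 125.263; C: 47.05.
Overall E[X²] = 0.2·21.13 + 0.2·125.263 + 0.6·47.05 = 57.5087.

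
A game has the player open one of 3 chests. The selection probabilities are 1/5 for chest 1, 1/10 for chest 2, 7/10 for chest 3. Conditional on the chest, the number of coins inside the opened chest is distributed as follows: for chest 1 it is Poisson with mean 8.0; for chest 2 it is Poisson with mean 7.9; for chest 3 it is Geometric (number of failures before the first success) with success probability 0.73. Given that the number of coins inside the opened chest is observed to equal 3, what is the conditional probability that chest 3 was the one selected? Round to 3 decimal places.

0.534

Likelihoods P(X=3 | ·): 1: 0.0286261; 2: 0.0304652; 3: 0.0143686.
Posterior ∝ prior × likelihood. Numerator for 3: 0.7·0.0143686 = 0.010058.
Normalizing constant: 0.2·0.0286261 + 0.1·0.0304652 + 0.7·0.0143686 = 0.0188298.
P(3 | observation) = 0.010058 / 0.0188298 = 0.534155.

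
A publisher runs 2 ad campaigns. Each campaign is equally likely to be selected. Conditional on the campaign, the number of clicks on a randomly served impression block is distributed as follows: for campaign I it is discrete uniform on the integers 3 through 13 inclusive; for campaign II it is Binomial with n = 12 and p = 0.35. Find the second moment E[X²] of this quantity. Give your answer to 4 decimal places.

For each component E[X²] = Var + (mean)², giving I: 74; II: 20.37.
Overall E[X²] = 0.5·74 + 0.5·20.37 = 47.185.

47.1850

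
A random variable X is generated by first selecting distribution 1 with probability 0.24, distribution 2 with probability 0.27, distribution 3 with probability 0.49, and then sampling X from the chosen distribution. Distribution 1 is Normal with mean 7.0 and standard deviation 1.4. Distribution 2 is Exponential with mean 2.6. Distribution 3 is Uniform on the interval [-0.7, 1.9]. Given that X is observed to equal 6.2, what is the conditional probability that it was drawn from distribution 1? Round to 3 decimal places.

Likelihoods f(6.2 | ·): 1: 0.242034; 2: 0.0354325; 3: 0.
Posterior ∝ prior × likelihood. Numerator for 1: 0.24·0.242034 = 0.0580882.
Normalizing constant: 0.24·0.242034 + 0.27·0.0354325 + 0.49·0 = 0.067655.
P(1 | observation) = 0.0580882 / 0.067655 = 0.858595.

0.859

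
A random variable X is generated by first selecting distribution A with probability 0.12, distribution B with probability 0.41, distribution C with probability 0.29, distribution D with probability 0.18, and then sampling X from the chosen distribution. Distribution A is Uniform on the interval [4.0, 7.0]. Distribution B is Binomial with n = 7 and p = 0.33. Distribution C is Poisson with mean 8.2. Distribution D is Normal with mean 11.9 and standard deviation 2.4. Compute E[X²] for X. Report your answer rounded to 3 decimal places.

54.947

For each component E[X²] = Var + (mean)², giving A: 31; B: 6.8838; C: 75.44; D: 147.37.
Overall E[X²] = 0.12·31 + 0.41·6.8838 + 0.29·75.44 + 0.18·147.37 = 54.9466.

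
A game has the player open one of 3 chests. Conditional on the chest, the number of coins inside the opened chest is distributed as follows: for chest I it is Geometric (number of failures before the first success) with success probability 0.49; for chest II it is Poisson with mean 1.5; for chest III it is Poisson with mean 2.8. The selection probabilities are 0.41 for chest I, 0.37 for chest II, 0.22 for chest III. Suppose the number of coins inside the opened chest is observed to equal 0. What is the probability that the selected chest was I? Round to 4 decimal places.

Likelihoods P(X=0 | ·): I: 0.49; II: 0.22313; III: 0.0608101.
Posterior ∝ prior × likelihood. Numerator for I: 0.41·0.49 = 0.2009.
Normalizing constant: 0.41·0.49 + 0.37·0.22313 + 0.22·0.0608101 = 0.296836.
P(I | observation) = 0.2009 / 0.296836 = 0.676804.

0.6768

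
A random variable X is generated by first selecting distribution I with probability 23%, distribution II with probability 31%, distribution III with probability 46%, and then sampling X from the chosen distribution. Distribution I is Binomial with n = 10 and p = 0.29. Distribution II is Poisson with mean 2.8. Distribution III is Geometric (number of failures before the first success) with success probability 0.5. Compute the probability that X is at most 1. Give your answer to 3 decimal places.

Conditional on each component, P(X ≤ 1): I: 0.165513; II: 0.231078; III: 0.75.
By total probability, P(X ≤ 1) = 0.23·0.165513 + 0.31·0.231078 + 0.46·0.75 = 0.454702.

0.455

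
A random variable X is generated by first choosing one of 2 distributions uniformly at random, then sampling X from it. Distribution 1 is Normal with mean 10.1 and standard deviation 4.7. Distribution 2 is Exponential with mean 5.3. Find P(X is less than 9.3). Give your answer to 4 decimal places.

Conditional on each component, P(X < 9.3): 1: 0.432421; 2: 0.827044.
By total probability, P(X < 9.3) = 0.5·0.432421 + 0.5·0.827044 = 0.629733.

0.6297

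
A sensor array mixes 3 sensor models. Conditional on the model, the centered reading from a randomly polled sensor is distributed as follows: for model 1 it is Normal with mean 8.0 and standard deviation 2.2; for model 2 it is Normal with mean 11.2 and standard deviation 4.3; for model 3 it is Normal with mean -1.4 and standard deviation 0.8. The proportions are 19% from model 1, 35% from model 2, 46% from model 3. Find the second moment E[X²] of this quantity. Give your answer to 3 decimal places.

64.651

For each component E[X²] = Var + (mean)², giving 1: 68.84; 2: 143.93; 3: 2.6.
Overall E[X²] = 0.19·68.84 + 0.35·143.93 + 0.46·2.6 = 64.6511.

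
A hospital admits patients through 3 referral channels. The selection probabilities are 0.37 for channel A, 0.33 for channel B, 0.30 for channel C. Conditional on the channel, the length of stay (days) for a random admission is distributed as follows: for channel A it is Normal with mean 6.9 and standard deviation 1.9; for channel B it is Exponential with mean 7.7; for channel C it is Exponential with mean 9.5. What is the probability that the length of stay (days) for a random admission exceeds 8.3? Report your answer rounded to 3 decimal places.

0.323

Conditional on each channel, P(X > 8.3): A: 0.230609; B: 0.340302; C: 0.417411.
By total probability, P(X > 8.3) = 0.37·0.230609 + 0.33·0.340302 + 0.3·0.417411 = 0.322848.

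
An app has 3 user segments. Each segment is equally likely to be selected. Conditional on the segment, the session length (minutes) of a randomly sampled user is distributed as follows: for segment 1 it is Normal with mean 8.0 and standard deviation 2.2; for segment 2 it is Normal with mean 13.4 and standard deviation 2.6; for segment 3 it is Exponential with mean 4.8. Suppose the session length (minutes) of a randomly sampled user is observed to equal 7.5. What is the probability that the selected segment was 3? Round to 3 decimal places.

Likelihoods f(7.5 | ·): 1: 0.176714; 2: 0.0116884; 3: 0.043669.
Posterior ∝ prior × likelihood. Numerator for 3: 0.333333·0.043669 = 0.0145563.
Normalizing constant: 0.333333·0.176714 + 0.333333·0.0116884 + 0.333333·0.043669 = 0.0773572.
P(3 | observation) = 0.0145563 / 0.0773572 = 0.188171.

0.188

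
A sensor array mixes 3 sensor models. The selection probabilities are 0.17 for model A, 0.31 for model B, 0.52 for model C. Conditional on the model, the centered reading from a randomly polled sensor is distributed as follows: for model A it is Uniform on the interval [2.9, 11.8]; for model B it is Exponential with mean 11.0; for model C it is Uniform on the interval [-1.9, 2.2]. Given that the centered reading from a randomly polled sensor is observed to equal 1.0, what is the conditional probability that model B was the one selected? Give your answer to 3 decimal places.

Likelihoods f(1.0 | ·): A: 0; B: 0.0830092; C: 0.243902.
Posterior ∝ prior × likelihood. Numerator for B: 0.31·0.0830092 = 0.0257328.
Normalizing constant: 0.17·0 + 0.31·0.0830092 + 0.52·0.243902 = 0.152562.
P(B | observation) = 0.0257328 / 0.152562 = 0.168671.

0.169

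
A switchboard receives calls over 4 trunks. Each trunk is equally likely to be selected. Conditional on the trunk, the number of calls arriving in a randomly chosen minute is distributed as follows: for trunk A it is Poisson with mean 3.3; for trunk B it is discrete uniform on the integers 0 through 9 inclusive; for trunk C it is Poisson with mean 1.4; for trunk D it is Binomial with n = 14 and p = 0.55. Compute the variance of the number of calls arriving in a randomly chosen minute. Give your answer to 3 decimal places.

9.351

Per component, A: μ=3.3, E[X²]=14.19; B: μ=4.5, E[X²]=28.5; C: μ=1.4, E[X²]=3.36; D: μ=7.7, E[X²]=62.755.
E[X] = 0.25·3.3 + 0.25·4.5 + 0.25·1.4 + 0.25·7.7 = 4.225.
E[X²] = 0.25·14.19 + 0.25·28.5 + 0.25·3.36 + 0.25·62.755 = 27.2013.
Var(X) = E[X²] − (E[X])² = 27.2013 − 17.8506 = 9.35062.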